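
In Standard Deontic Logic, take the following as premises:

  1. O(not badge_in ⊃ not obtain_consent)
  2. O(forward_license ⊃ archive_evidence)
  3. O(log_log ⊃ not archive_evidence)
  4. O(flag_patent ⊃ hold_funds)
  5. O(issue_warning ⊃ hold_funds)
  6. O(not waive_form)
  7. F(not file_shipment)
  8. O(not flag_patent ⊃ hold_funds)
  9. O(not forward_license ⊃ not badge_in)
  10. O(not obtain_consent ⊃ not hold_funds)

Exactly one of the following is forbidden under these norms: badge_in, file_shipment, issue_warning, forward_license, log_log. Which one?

By case analysis on flag_patent: premise 4 gives O(flag_patent ⊃ hold_funds) and premise 8 gives O(not flag_patent ⊃ hold_funds), so O(hold_funds) either way.
Premise 10 is O(not obtain_consent ⊃ not hold_funds); contrapositively O(hold_funds ⊃ obtain_consent). Since O(hold_funds) holds, K gives O(obtain_consent).
Premise 1, O(not badge_in ⊃ not obtain_consent), contraposes to O(obtain_consent ⊃ badge_in); with O(obtain_consent) we get O(badge_in).
Premise 9, O(not forward_license ⊃ not badge_in), contraposes to O(badge_in ⊃ forward_license); with O(badge_in) we get O(forward_license).
With premise 2, O(forward_license ⊃ archive_evidence), the K-axiom yields O(archive_evidence).
The contrapositive of premise 3 (O(log_log ⊃ not archive_evidence)) is O(archive_evidence ⊃ not log_log), and O(archive_evidence) is already established, so O(not log_log).
So O(not log_log) holds, i.e. log_log is forbidden. None of the other listed options is forbidden under the premises.

log_log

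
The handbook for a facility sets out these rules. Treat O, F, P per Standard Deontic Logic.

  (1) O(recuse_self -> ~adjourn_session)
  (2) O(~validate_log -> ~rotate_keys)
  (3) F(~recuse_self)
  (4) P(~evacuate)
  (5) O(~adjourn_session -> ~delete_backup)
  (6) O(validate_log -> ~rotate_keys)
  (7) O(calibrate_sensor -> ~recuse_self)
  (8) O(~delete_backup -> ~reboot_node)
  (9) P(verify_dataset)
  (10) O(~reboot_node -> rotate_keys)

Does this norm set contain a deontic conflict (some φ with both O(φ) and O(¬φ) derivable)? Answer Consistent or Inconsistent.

Premises 6 and 2 are O(validate_log -> ~rotate_keys) and O(~validate_log -> ~rotate_keys); every ideal world satisfies validate_log or ~validate_log, so in either case ~rotate_keys holds — hence O(~rotate_keys).
The contrapositive of premise 10 (O(~reboot_node -> rotate_keys)) is O(~rotate_keys -> reboot_node), and O(~rotate_keys) is already established, so O(reboot_node).
The contrapositive of premise 8 (O(~delete_backup -> ~reboot_node)) is O(reboot_node -> delete_backup), and O(reboot_node) is already established, so O(delete_backup).
The contrapositive of premise 5 (O(~adjourn_session -> ~delete_backup)) is O(delete_backup -> adjourn_session), and O(delete_backup) is already established, so O(adjourn_session).
The contrapositive of premise 1 (O(recuse_self -> ~adjourn_session)) is O(adjourn_session -> ~recuse_self), and O(adjourn_session) is already established, so O(~recuse_self).
But premise 3, F(~recuse_self), means O(recuse_self).
We now have both O(~recuse_self) and O(recuse_self) — recuse_self is simultaneously obligatory and forbidden, violating the D-axiom.

Inconsistent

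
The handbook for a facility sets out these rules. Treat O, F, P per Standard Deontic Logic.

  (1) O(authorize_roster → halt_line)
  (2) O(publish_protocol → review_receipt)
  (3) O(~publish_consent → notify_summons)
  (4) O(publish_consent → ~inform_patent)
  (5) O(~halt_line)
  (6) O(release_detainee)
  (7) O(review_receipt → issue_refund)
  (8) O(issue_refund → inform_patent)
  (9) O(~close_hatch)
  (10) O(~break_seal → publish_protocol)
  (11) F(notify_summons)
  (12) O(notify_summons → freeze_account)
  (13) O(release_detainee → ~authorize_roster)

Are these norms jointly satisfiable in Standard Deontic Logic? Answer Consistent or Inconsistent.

Consistent

Premise 1 is O(authorize_roster → halt_line), but O(authorize_roster) is not derivable from the premises, so it does not yield O(halt_line).
So O(halt_line) is not derivable, and the apparent clash with O(~halt_line) does not arise.
A world satisfying every obligation exists (e.g. authorize_roster=false, break_seal=true, close_hatch=false, freeze_account=false, halt_line=false, inform_patent=false, issue_refund=false, notify_summons=false, publish_consent=true, publish_protocol=false, release_detainee=true, review_receipt=false); no atom is both obligatory and forbidden, so the set is consistent.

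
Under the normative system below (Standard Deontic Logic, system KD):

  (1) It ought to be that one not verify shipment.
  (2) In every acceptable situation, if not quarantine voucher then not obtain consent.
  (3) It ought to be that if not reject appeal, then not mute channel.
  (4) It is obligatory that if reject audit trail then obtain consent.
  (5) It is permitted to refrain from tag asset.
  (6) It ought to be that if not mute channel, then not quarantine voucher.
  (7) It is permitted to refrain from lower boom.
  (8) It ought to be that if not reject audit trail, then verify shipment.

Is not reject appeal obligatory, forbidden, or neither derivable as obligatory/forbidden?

Premise 1 gives O(¬verify_shipment).
Premise 8, O(¬reject_audit_trail → verify_shipment), contraposes to O(¬verify_shipment → reject_audit_trail); with O(¬verify_shipment) we get O(reject_audit_trail).
From O(reject_audit_trail) and premise 4, O(reject_audit_trail → obtain_consent), we obtain O(obtain_consent).
Premise 2, O(¬quarantine_voucher → ¬obtain_consent), contraposes to O(obtain_consent → quarantine_voucher); with O(obtain_consent) we get O(quarantine_voucher).
Premise 6 is O(¬mute_channel → ¬quarantine_voucher); contrapositively O(quarantine_voucher → mute_channel). Since O(quarantine_voucher) holds, K gives O(mute_channel).
Premise 3 is O(¬reject_appeal → ¬mute_channel); contrapositively O(mute_channel → reject_appeal). Since O(mute_channel) holds, K gives O(reject_appeal).
Premises 5, 7 do not contribute to this derivation.
Thus O(reject_appeal), which is F(¬reject_appeal): ¬reject_appeal is forbidden.

Forbidden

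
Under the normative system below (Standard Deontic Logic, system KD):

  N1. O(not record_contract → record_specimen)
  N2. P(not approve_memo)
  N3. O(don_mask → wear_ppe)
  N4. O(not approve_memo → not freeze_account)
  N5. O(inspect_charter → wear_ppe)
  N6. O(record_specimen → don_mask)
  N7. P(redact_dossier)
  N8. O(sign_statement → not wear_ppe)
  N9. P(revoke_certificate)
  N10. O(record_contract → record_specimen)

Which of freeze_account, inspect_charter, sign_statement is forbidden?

By case analysis on record_contract: premise 10 gives O(record_contract → record_specimen) and premise 1 gives O(not record_contract → record_specimen), so O(record_specimen) either way.
From O(record_specimen) and premise 6, O(record_specimen → don_mask), we obtain O(don_mask).
From O(don_mask) and premise 3, O(don_mask → wear_ppe), we obtain O(wear_ppe).
Premise 8, O(sign_statement → not wear_ppe), contraposes to O(wear_ppe → not sign_statement); with O(wear_ppe) we get O(not sign_statement).
So O(not sign_statement) holds, i.e. sign_statement is forbidden. None of the other listed options is forbidden under the premises.

sign_statement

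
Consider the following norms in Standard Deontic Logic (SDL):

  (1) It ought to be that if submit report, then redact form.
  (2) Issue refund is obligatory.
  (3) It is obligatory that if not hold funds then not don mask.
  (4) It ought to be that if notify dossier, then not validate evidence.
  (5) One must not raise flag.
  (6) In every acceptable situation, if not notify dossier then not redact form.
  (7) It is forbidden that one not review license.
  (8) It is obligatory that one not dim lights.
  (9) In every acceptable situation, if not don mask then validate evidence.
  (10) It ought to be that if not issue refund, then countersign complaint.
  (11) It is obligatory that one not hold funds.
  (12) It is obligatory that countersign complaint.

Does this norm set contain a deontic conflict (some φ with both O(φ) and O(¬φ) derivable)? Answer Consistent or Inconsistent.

Premise 10 is O(¬issue_refund → countersign_complaint); even if O(countersign_complaint) held, inferring O(¬issue_refund) would be affirming the consequent — invalid.
So O(¬issue_refund) is not derivable, and the apparent clash with O(issue_refund) does not arise.
A world satisfying every obligation exists (e.g. countersign_complaint=true, dim_lights=false, don_mask=false, hold_funds=false, issue_refund=true, notify_dossier=false, raise_flag=false, redact_form=false, review_license=true, submit_report=false, validate_evidence=true); no atom is both obligatory and forbidden, so the set is consistent.

Consistent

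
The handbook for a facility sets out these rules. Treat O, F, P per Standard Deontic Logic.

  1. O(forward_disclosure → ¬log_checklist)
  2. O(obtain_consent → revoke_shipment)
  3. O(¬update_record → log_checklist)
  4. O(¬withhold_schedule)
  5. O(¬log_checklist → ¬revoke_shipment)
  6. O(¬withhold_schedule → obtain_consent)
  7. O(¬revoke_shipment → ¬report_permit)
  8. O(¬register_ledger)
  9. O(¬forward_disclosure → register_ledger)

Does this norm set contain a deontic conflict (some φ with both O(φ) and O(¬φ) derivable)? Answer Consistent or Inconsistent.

Inconsistent

Premise 4 states O(¬withhold_schedule) outright.
Premise 6 is O(¬withhold_schedule → obtain_consent); since O(¬withhold_schedule), deontic closure gives O(obtain_consent).
From O(obtain_consent) and premise 2, O(obtain_consent → revoke_shipment), we obtain O(revoke_shipment).
The contrapositive of premise 5 (O(¬log_checklist → ¬revoke_shipment)) is O(revoke_shipment → log_checklist), and O(revoke_shipment) is already established, so O(log_checklist).
Premise 1, O(forward_disclosure → ¬log_checklist), contraposes to O(log_checklist → ¬forward_disclosure); with O(log_checklist) we get O(¬forward_disclosure).
Applying K to premise 9 (O(¬forward_disclosure → register_ledger)) and O(¬forward_disclosure) yields O(register_ledger).
But premise 8 directly asserts O(¬register_ledger).
We now have both O(register_ledger) and O(¬register_ledger) — register_ledger is simultaneously obligatory and forbidden, violating the D-axiom.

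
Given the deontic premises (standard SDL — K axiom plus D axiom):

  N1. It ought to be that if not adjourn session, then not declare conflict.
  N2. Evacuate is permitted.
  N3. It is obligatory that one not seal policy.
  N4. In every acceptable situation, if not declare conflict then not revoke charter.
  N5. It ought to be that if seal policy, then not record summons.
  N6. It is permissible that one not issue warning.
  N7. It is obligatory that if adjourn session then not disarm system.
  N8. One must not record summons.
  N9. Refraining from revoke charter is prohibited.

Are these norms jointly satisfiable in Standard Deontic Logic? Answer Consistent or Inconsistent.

Consistent

Premise 5 is O(seal_policy → ¬record_summons); even if O(¬record_summons) held, inferring O(seal_policy) would be affirming the consequent — invalid.
So O(seal_policy) is not derivable, and the apparent clash with O(¬seal_policy) does not arise.
A world satisfying every obligation exists (e.g. adjourn_session=true, declare_conflict=true, disarm_system=false, evacuate=false, issue_warning=false, record_summons=false, revoke_charter=true, seal_policy=false); no atom is both obligatory and forbidden, so the set is consistent.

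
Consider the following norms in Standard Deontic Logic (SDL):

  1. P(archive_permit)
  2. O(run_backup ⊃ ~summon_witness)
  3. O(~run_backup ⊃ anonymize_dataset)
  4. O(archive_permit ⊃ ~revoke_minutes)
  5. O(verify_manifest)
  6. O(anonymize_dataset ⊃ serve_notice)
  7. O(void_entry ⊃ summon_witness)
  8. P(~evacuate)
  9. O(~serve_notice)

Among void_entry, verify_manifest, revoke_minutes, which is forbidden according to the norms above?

void_entry

Premise 9 gives O(~serve_notice).
The contrapositive of premise 6 (O(anonymize_dataset ⊃ serve_notice)) is O(~serve_notice ⊃ ~anonymize_dataset), and O(~serve_notice) is already established, so O(~anonymize_dataset).
The contrapositive of premise 3 (O(~run_backup ⊃ anonymize_dataset)) is O(~anonymize_dataset ⊃ run_backup), and O(~anonymize_dataset) is already established, so O(run_backup).
Premise 2 is O(run_backup ⊃ ~summon_witness); since O(run_backup), deontic closure gives O(~summon_witness).
Premise 7, O(void_entry ⊃ summon_witness), contraposes to O(~summon_witness ⊃ ~void_entry); with O(~summon_witness) we get O(~void_entry).
So O(~void_entry) holds, i.e. void_entry is forbidden. None of the other listed options is forbidden under the premises.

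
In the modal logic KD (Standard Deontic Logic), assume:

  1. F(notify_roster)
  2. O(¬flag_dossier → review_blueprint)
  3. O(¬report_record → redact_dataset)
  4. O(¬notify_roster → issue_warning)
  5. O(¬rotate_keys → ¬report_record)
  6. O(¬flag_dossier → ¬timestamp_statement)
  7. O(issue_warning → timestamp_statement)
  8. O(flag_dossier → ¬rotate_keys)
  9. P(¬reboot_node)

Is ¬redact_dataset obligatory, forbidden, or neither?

Premise 1, F(notify_roster), is equivalent to O(¬notify_roster).
From O(¬notify_roster) and premise 4, O(¬notify_roster → issue_warning), we obtain O(issue_warning).
With premise 7, O(issue_warning → timestamp_statement), the K-axiom yields O(timestamp_statement).
Premise 6 is O(¬flag_dossier → ¬timestamp_statement); contrapositively O(timestamp_statement → flag_dossier). Since O(timestamp_statement) holds, K gives O(flag_dossier).
With premise 8, O(flag_dossier → ¬rotate_keys), the K-axiom yields O(¬rotate_keys).
Premise 5 is O(¬rotate_keys → ¬report_record); since O(¬rotate_keys), deontic closure gives O(¬report_record).
With premise 3, O(¬report_record → redact_dataset), the K-axiom yields O(redact_dataset).
Premises 2, 9 do not contribute to this derivation.
Thus O(redact_dataset), which is F(¬redact_dataset): ¬redact_dataset is forbidden.

Forbidden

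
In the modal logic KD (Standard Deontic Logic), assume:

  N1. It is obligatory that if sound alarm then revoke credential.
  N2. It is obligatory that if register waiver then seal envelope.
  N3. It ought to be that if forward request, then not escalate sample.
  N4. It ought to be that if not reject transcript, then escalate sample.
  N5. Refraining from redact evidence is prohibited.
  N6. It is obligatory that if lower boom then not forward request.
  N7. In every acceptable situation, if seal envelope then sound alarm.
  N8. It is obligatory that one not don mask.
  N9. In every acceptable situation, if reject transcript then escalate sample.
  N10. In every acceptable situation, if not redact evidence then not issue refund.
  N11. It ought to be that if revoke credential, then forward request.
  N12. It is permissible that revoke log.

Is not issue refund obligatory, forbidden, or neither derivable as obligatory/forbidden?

Neither

Premise 10 is O(¬redact_evidence → ¬issue_refund), but O(¬redact_evidence) is not derivable from the premises, so it does not yield O(¬issue_refund).
No premise or chain of K-axiom applications forces O(¬issue_refund), and none forces O(issue_refund). So ¬issue_refund is neither obligatory nor forbidden under these norms.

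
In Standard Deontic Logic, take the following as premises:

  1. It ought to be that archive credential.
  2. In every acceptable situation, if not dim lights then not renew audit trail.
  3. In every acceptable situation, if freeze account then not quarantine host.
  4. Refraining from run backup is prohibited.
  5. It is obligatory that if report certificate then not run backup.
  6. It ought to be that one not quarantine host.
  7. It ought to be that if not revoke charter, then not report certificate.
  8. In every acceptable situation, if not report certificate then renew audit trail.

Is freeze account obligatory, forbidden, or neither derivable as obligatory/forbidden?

Premise 3 is O(freeze_account → ¬quarantine_host); even if O(¬quarantine_host) held, inferring O(freeze_account) would be affirming the consequent — invalid.
No premise or chain of K-axiom applications forces O(freeze_account), and none forces O(¬freeze_account). So freeze_account is neither obligatory nor forbidden under these norms.

Neither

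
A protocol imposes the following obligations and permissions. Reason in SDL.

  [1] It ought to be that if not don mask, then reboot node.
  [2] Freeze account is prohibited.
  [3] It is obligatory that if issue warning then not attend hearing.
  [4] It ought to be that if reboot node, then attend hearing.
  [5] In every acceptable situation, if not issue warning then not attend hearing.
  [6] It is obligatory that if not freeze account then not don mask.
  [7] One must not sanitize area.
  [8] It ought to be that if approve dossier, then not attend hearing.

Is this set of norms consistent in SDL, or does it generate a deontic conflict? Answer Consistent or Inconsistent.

Premises 5 and 3 cover both cases: O(¬issue_warning → ¬attend_hearing) and O(issue_warning → ¬attend_hearing). Since ¬issue_warning ∨ issue_warning is a tautology, O(¬attend_hearing) follows.
The contrapositive of premise 4 (O(reboot_node → attend_hearing)) is O(¬attend_hearing → ¬reboot_node), and O(¬attend_hearing) is already established, so O(¬reboot_node).
Premise 1, O(¬don_mask → reboot_node), contraposes to O(¬reboot_node → don_mask); with O(¬reboot_node) we get O(don_mask).
Premise 6 is O(¬freeze_account → ¬don_mask); contrapositively O(don_mask → freeze_account). Since O(don_mask) holds, K gives O(freeze_account).
But premise 2, F(freeze_account), means O(¬freeze_account).
We now have both O(freeze_account) and O(¬freeze_account) — freeze_account is simultaneously obligatory and forbidden, violating the D-axiom.

Inconsistent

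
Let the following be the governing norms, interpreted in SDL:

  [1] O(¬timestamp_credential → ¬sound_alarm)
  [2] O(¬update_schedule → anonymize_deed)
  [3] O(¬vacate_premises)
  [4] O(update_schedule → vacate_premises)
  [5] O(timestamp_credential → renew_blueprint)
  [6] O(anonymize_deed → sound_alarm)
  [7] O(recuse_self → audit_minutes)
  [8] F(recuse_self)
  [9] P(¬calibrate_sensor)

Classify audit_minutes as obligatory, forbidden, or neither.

Neither

Premise 7 is O(recuse_self → audit_minutes), but O(recuse_self) is not derivable from the premises, so it does not yield O(audit_minutes).
No premise or chain of K-axiom applications forces O(audit_minutes), and none forces O(¬audit_minutes). So audit_minutes is neither obligatory nor forbidden under these norms.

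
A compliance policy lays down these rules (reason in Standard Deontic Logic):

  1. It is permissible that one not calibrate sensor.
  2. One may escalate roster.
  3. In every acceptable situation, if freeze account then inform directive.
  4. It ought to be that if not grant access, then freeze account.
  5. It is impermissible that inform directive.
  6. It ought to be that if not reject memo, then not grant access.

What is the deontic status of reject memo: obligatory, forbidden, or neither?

Obligatory

Premise 5 is F(inform_directive), i.e. O(¬inform_directive).
Premise 3, O(freeze_account → inform_directive), contraposes to O(¬inform_directive → ¬freeze_account); with O(¬inform_directive) we get O(¬freeze_account).
Premise 4 is O(¬grant_access → freeze_account); contrapositively O(¬freeze_account → grant_access). Since O(¬freeze_account) holds, K gives O(grant_access).
Premise 6 is O(¬reject_memo → ¬grant_access); contrapositively O(grant_access → reject_memo). Since O(grant_access) holds, K gives O(reject_memo).
Premises 1, 2 do not contribute to this derivation.
Hence reject_memo is obligatory.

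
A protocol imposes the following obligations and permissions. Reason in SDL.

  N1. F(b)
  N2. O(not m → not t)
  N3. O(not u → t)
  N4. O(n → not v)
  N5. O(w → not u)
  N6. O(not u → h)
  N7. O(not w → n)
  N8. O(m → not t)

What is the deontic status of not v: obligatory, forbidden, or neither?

Premises 8 and 2 are O(m → not t) and O(not m → not t); every ideal world satisfies m or not m, so in either case not t holds — hence O(not t).
Premise 3 is O(not u → t); contrapositively O(not t → u). Since O(not t) holds, K gives O(u).
Premise 5, O(w → not u), contraposes to O(u → not w); with O(u) we get O(not w).
With premise 7, O(not w → n), the K-axiom yields O(n).
Premise 4 is O(n → not v); since O(n), deontic closure gives O(not v).
Premises 1, 6 do not contribute to this derivation.
Hence not v is obligatory.

Obligatory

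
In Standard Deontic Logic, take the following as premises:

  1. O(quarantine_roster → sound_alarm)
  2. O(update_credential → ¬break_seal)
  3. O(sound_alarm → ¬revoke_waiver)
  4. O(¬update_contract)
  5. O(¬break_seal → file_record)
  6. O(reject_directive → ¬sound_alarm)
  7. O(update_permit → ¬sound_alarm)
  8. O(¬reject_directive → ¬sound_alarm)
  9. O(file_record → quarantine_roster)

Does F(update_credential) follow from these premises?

Yes

Premises 8 and 6 cover both cases: O(¬reject_directive → ¬sound_alarm) and O(reject_directive → ¬sound_alarm). Since ¬reject_directive ∨ reject_directive is a tautology, O(¬sound_alarm) follows.
Premise 1, O(quarantine_roster → sound_alarm), contraposes to O(¬sound_alarm → ¬quarantine_roster); with O(¬sound_alarm) we get O(¬quarantine_roster).
Premise 9 is O(file_record → quarantine_roster); contrapositively O(¬quarantine_roster → ¬file_record). Since O(¬quarantine_roster) holds, K gives O(¬file_record).
Premise 5, O(¬break_seal → file_record), contraposes to O(¬file_record → break_seal); with O(¬file_record) we get O(break_seal).
Premise 2 is O(update_credential → ¬break_seal); contrapositively O(break_seal → ¬update_credential). Since O(break_seal) holds, K gives O(¬update_credential).
Premises 3, 4, 7 do not contribute to this derivation.
So O(¬update_credential) holds, i.e. F(update_credential). The claim follows.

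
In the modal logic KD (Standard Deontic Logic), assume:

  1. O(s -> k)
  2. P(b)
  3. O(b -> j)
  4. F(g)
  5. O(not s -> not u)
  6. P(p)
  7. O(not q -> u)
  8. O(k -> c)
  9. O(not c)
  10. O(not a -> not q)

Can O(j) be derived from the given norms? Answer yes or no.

Premise 3 is O(b -> j), but O(b) is not derivable from the premises (the permission P(b) asserts only not O(not b), not O(b)), so it does not yield O(j).
No other premise forces O(j). An ideal world satisfying every premise can still have j false, so O(j) is not derivable.

No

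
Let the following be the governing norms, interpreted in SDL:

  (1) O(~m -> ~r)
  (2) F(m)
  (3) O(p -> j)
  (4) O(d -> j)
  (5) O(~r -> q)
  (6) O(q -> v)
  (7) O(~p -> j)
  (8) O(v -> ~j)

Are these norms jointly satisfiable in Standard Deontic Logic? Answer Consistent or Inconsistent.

Premises 3 and 7 cover both cases: O(p -> j) and O(~p -> j). Since p ∨ ~p is a tautology, O(j) follows.
Premise 8 is O(v -> ~j); contrapositively O(j -> ~v). Since O(j) holds, K gives O(~v).
The contrapositive of premise 6 (O(q -> v)) is O(~v -> ~q), and O(~v) is already established, so O(~q).
The contrapositive of premise 5 (O(~r -> q)) is O(~q -> r), and O(~q) is already established, so O(r).
Premise 1 is O(~m -> ~r); contrapositively O(r -> m). Since O(r) holds, K gives O(m).
But premise 2, F(m), means O(~m).
We now have both O(m) and O(~m) — m is simultaneously obligatory and forbidden, violating the D-axiom.

Inconsistent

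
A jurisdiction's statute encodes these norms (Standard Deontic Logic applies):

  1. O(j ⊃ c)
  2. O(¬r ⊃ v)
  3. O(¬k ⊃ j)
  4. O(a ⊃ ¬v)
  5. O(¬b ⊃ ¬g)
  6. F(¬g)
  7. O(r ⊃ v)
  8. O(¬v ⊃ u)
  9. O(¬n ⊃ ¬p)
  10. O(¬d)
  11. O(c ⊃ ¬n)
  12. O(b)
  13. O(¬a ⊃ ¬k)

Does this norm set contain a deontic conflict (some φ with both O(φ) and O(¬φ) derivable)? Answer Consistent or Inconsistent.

Premise 5 is O(¬b ⊃ ¬g), but O(¬b) is not derivable from the premises, so it does not yield O(¬g).
So O(¬g) is not derivable, and the apparent clash with O(g) does not arise.
A world satisfying every obligation exists (e.g. a=false, b=true, c=true, d=false, g=true, j=true, k=false, n=false, p=false, r=false, u=false, v=true); no atom is both obligatory and forbidden, so the set is consistent.

Consistent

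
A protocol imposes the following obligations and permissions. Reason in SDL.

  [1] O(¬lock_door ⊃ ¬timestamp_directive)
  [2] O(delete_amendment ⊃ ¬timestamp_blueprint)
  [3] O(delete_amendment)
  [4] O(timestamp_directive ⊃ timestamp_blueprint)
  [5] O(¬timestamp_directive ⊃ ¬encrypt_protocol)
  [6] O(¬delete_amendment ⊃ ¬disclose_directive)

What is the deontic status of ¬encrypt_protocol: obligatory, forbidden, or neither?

Premise 3 gives O(delete_amendment).
With premise 2, O(delete_amendment ⊃ ¬timestamp_blueprint), the K-axiom yields O(¬timestamp_blueprint).
Premise 4, O(timestamp_directive ⊃ timestamp_blueprint), contraposes to O(¬timestamp_blueprint ⊃ ¬timestamp_directive); with O(¬timestamp_blueprint) we get O(¬timestamp_directive).
Premise 5 is O(¬timestamp_directive ⊃ ¬encrypt_protocol); since O(¬timestamp_directive), deontic closure gives O(¬encrypt_protocol).
Premises 1, 6 do not contribute to this derivation.
Hence ¬encrypt_protocol is obligatory.

Obligatory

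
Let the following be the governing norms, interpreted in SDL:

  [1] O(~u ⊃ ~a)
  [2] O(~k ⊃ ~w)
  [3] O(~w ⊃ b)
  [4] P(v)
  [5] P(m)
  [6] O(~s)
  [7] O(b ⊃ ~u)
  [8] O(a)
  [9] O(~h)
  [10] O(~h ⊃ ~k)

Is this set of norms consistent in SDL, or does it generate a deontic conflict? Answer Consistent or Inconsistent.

Premise 8 gives O(a).
Premise 1, O(~u ⊃ ~a), contraposes to O(a ⊃ u); with O(a) we get O(u).
Premise 7 is O(b ⊃ ~u); contrapositively O(u ⊃ ~b). Since O(u) holds, K gives O(~b).
Premise 3, O(~w ⊃ b), contraposes to O(~b ⊃ w); with O(~b) we get O(w).
The contrapositive of premise 2 (O(~k ⊃ ~w)) is O(w ⊃ k), and O(w) is already established, so O(k).
Premise 10 is O(~h ⊃ ~k); contrapositively O(k ⊃ h). Since O(k) holds, K gives O(h).
Yet premise 9 states O(~h).
We now have both O(h) and O(~h) — h is simultaneously obligatory and forbidden, violating the D-axiom.

Inconsistent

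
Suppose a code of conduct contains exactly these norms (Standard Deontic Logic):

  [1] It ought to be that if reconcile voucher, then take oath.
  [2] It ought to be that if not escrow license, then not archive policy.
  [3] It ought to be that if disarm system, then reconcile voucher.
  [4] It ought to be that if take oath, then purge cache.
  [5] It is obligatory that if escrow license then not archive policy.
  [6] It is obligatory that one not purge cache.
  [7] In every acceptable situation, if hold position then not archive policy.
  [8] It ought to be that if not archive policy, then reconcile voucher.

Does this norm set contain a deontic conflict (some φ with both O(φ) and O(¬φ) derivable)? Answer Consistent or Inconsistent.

Inconsistent

Premises 2 and 5 cover both cases: O(¬escrow_license → ¬archive_policy) and O(escrow_license → ¬archive_policy). Since ¬escrow_license ∨ escrow_license is a tautology, O(¬archive_policy) follows.
With premise 8, O(¬archive_policy → reconcile_voucher), the K-axiom yields O(reconcile_voucher).
Applying K to premise 1 (O(reconcile_voucher → take_oath)) and O(reconcile_voucher) yields O(take_oath).
From O(take_oath) and premise 4, O(take_oath → purge_cache), we obtain O(purge_cache).
However, premise 6 gives O(¬purge_cache).
We now have both O(purge_cache) and O(¬purge_cache) — purge_cache is simultaneously obligatory and forbidden, violating the D-axiom.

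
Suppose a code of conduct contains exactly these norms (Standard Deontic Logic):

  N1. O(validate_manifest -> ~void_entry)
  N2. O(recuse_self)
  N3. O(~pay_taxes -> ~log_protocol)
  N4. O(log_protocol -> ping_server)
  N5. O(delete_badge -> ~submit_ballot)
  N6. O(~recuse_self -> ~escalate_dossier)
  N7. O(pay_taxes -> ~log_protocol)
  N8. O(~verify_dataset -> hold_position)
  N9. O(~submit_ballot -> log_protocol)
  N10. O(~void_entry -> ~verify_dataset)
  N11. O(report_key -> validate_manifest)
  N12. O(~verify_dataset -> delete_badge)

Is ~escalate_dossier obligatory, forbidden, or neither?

Premise 6 is O(~recuse_self -> ~escalate_dossier), but O(~recuse_self) is not derivable from the premises, so it does not yield O(~escalate_dossier).
No premise or chain of K-axiom applications forces O(~escalate_dossier), and none forces O(escalate_dossier). So ~escalate_dossier is neither obligatory nor forbidden under these norms.

Neither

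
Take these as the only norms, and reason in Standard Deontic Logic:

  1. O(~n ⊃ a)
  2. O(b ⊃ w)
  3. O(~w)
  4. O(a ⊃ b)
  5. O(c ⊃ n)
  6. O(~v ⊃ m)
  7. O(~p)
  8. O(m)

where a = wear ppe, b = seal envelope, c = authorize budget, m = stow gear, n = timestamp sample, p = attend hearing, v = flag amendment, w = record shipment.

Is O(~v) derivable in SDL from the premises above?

Premise 6 is O(~v ⊃ m); even if O(m) held, inferring O(~v) would be affirming the consequent — invalid.
No other premise forces O(~v). An ideal world satisfying every premise can still have ~v false, so O(~v) is not derivable.

No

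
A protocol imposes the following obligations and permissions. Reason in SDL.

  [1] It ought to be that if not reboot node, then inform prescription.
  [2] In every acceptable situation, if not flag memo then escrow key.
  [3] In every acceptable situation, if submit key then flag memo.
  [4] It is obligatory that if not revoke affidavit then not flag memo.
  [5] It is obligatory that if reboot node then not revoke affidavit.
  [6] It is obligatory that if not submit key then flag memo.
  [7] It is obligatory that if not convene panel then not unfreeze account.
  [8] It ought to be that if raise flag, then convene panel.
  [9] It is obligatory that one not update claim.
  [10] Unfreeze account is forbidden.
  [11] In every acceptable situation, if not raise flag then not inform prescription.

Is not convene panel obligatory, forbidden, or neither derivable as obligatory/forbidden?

Forbidden

Premises 3 and 6 are O(submit_key → flag_memo) and O(¬submit_key → flag_memo); every ideal world satisfies submit_key or ¬submit_key, so in either case flag_memo holds — hence O(flag_memo).
The contrapositive of premise 4 (O(¬revoke_affidavit → ¬flag_memo)) is O(flag_memo → revoke_affidavit), and O(flag_memo) is already established, so O(revoke_affidavit).
Premise 5, O(reboot_node → ¬revoke_affidavit), contraposes to O(revoke_affidavit → ¬reboot_node); with O(revoke_affidavit) we get O(¬reboot_node).
Premise 1 is O(¬reboot_node → inform_prescription); since O(¬reboot_node), deontic closure gives O(inform_prescription).
The contrapositive of premise 11 (O(¬raise_flag → ¬inform_prescription)) is O(inform_prescription → raise_flag), and O(inform_prescription) is already established, so O(raise_flag).
Applying K to premise 8 (O(raise_flag → convene_panel)) and O(raise_flag) yields O(convene_panel).
Premises 2, 7, 9, 10 do not contribute to this derivation.
Thus O(convene_panel), which is F(¬convene_panel): ¬convene_panel is forbidden.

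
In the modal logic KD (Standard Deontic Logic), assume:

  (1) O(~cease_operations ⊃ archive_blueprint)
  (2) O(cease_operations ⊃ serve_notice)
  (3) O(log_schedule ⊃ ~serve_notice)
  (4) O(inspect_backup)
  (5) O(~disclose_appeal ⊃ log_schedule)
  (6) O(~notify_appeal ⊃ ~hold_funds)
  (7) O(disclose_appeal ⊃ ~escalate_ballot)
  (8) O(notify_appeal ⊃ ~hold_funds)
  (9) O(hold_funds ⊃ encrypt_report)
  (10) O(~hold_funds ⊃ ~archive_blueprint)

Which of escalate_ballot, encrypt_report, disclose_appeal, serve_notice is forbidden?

escalate_ballot

By case analysis on ~notify_appeal: premise 6 gives O(~notify_appeal ⊃ ~hold_funds) and premise 8 gives O(notify_appeal ⊃ ~hold_funds), so O(~hold_funds) either way.
Premise 10 is O(~hold_funds ⊃ ~archive_blueprint); since O(~hold_funds), deontic closure gives O(~archive_blueprint).
Premise 1, O(~cease_operations ⊃ archive_blueprint), contraposes to O(~archive_blueprint ⊃ cease_operations); with O(~archive_blueprint) we get O(cease_operations).
With premise 2, O(cease_operations ⊃ serve_notice), the K-axiom yields O(serve_notice).
Premise 3 is O(log_schedule ⊃ ~serve_notice); contrapositively O(serve_notice ⊃ ~log_schedule). Since O(serve_notice) holds, K gives O(~log_schedule).
Premise 5 is O(~disclose_appeal ⊃ log_schedule); contrapositively O(~log_schedule ⊃ disclose_appeal). Since O(~log_schedule) holds, K gives O(disclose_appeal).
With premise 7, O(disclose_appeal ⊃ ~escalate_ballot), the K-axiom yields O(~escalate_ballot).
So O(~escalate_ballot) holds, i.e. escalate_ballot is forbidden. None of the other listed options is forbidden under the premises.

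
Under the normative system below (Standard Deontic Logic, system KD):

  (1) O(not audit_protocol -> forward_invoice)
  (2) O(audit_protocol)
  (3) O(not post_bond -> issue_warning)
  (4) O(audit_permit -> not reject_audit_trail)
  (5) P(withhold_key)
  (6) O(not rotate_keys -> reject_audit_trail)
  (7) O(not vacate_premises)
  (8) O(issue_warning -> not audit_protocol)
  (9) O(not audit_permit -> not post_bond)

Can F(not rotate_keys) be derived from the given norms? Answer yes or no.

Yes

Premise 2 gives O(audit_protocol).
Premise 8, O(issue_warning -> not audit_protocol), contraposes to O(audit_protocol -> not issue_warning); with O(audit_protocol) we get O(not issue_warning).
Premise 3, O(not post_bond -> issue_warning), contraposes to O(not issue_warning -> post_bond); with O(not issue_warning) we get O(post_bond).
Premise 9 is O(not audit_permit -> not post_bond); contrapositively O(post_bond -> audit_permit). Since O(post_bond) holds, K gives O(audit_permit).
Applying K to premise 4 (O(audit_permit -> not reject_audit_trail)) and O(audit_permit) yields O(not reject_audit_trail).
Premise 6 is O(not rotate_keys -> reject_audit_trail); contrapositively O(not reject_audit_trail -> rotate_keys). Since O(not reject_audit_trail) holds, K gives O(rotate_keys).
Premises 1, 5, 7 do not contribute to this derivation.
So O(rotate_keys) holds, i.e. F(not rotate_keys). The claim follows.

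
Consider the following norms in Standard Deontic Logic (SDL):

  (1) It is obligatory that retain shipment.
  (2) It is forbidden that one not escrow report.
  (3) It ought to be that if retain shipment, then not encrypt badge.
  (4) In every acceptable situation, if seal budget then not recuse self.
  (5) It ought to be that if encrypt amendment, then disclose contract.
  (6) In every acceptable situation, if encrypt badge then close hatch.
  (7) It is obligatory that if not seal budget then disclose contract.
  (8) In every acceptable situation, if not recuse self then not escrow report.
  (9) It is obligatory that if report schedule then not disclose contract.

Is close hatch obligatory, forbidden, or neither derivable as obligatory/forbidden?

Neither

Premise 6 is O(encrypt_badge → close_hatch), but O(encrypt_badge) is not derivable from the premises, so it does not yield O(close_hatch).
No premise or chain of K-axiom applications forces O(close_hatch), and none forces O(¬close_hatch). So close_hatch is neither obligatory nor forbidden under these norms.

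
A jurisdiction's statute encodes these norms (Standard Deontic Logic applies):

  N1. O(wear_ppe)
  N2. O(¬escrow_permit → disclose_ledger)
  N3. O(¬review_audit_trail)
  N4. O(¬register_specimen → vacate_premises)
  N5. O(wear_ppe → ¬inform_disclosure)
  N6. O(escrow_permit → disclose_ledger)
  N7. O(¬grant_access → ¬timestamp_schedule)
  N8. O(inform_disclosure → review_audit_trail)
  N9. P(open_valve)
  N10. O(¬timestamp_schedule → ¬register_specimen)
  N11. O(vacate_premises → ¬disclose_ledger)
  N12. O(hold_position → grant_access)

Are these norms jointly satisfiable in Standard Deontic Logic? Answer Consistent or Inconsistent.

Consistent

Premise 8 is O(inform_disclosure → review_audit_trail), but O(inform_disclosure) is not derivable from the premises, so it does not yield O(review_audit_trail).
So O(review_audit_trail) is not derivable, and the apparent clash with O(¬review_audit_trail) does not arise.
A world satisfying every obligation exists (e.g. disclose_ledger=true, escrow_permit=false, grant_access=true, hold_position=false, inform_disclosure=false, open_valve=false, register_specimen=true, review_audit_trail=false, timestamp_schedule=true, vacate_premises=false, wear_ppe=true); no atom is both obligatory and forbidden, so the set is consistent.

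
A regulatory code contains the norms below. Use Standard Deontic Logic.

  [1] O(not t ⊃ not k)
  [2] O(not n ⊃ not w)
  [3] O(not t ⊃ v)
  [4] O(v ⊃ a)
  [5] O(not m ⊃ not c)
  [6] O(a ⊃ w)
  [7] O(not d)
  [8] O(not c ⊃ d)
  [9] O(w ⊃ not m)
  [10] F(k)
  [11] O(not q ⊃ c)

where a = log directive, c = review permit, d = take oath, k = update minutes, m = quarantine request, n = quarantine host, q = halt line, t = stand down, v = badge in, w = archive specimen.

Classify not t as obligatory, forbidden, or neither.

Premise 7 gives O(not d).
Premise 8, O(not c ⊃ d), contraposes to O(not d ⊃ c); with O(not d) we get O(c).
Premise 5, O(not m ⊃ not c), contraposes to O(c ⊃ m); with O(c) we get O(m).
The contrapositive of premise 9 (O(w ⊃ not m)) is O(m ⊃ not w), and O(m) is already established, so O(not w).
Premise 6 is O(a ⊃ w); contrapositively O(not w ⊃ not a). Since O(not w) holds, K gives O(not a).
The contrapositive of premise 4 (O(v ⊃ a)) is O(not a ⊃ not v), and O(not a) is already established, so O(not v).
The contrapositive of premise 3 (O(not t ⊃ v)) is O(not v ⊃ t), and O(not v) is already established, so O(t).
Premises 1, 2, 10, 11 do not contribute to this derivation.
Thus O(t), which is F(not t): not t is forbidden.

Forbidden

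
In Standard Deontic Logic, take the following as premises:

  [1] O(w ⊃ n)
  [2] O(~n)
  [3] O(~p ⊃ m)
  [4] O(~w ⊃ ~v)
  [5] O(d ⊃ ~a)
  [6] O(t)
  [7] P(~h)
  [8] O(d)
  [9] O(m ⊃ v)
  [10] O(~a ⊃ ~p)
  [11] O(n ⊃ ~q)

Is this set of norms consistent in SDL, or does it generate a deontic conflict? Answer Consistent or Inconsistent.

Inconsistent

Premise 2 states O(~n) outright.
The contrapositive of premise 1 (O(w ⊃ n)) is O(~n ⊃ ~w), and O(~n) is already established, so O(~w).
Applying K to premise 4 (O(~w ⊃ ~v)) and O(~w) yields O(~v).
Premise 9 is O(m ⊃ v); contrapositively O(~v ⊃ ~m). Since O(~v) holds, K gives O(~m).
Premise 3, O(~p ⊃ m), contraposes to O(~m ⊃ p); with O(~m) we get O(p).
Premise 10 is O(~a ⊃ ~p); contrapositively O(p ⊃ a). Since O(p) holds, K gives O(a).
The contrapositive of premise 5 (O(d ⊃ ~a)) is O(a ⊃ ~d), and O(a) is already established, so O(~d).
However, premise 8 gives O(d).
We now have both O(~d) and O(d) — d is simultaneously obligatory and forbidden, violating the D-axiom.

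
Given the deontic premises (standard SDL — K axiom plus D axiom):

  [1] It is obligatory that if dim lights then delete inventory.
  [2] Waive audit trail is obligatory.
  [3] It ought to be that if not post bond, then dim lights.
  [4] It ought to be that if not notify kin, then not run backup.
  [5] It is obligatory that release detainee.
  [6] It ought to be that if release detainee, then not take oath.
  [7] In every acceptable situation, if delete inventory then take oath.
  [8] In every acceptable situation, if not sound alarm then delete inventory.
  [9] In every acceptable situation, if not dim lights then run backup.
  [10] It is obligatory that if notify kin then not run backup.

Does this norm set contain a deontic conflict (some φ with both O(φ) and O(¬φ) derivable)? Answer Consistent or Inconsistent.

By case analysis on ¬notify_kin: premise 4 gives O(¬notify_kin → ¬run_backup) and premise 10 gives O(notify_kin → ¬run_backup), so O(¬run_backup) either way.
The contrapositive of premise 9 (O(¬dim_lights → run_backup)) is O(¬run_backup → dim_lights), and O(¬run_backup) is already established, so O(dim_lights).
Premise 1 is O(dim_lights → delete_inventory); since O(dim_lights), deontic closure gives O(delete_inventory).
Premise 7 is O(delete_inventory → take_oath); since O(delete_inventory), deontic closure gives O(take_oath).
The contrapositive of premise 6 (O(release_detainee → ¬take_oath)) is O(take_oath → ¬release_detainee), and O(take_oath) is already established, so O(¬release_detainee).
Yet premise 5 states O(release_detainee).
We now have both O(¬release_detainee) and O(release_detainee) — release_detainee is simultaneously obligatory and forbidden, violating the D-axiom.

Inconsistent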